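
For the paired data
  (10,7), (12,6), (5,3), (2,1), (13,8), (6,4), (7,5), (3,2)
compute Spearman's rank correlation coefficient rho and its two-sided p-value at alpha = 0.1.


Step 1: Rank x and y separately (midranks; no ties here).
rank(x): 10->6, 12->7, 5->3, 2->1, 13->8, 6->4, 7->5, 3->2
rank(y): 7->7, 6->6, 3->3, 1->1, 8->8, 4->4, 5->5, 2->2
Step 2: d_i = R_x(i) - R_y(i); compute d_i^2.
  (6-7)^2=1, (7-6)^2=1, (3-3)^2=0, (1-1)^2=0, (8-8)^2=0, (4-4)^2=0, (5-5)^2=0, (2-2)^2=0
sum(d^2) = 2.
Step 3: rho = 1 - 6*2 / (8*(8^2 - 1)) = 1 - 12/504 = 0.976190.
Step 4: Under H0, t = rho * sqrt((n-2)/(1-rho^2)) = 11.0235 ~ t(6).
Step 5: Two-sided p-value from the t-distribution with 6 df = 0.000033.
Step 6: alpha = 0.1. reject H0.

rho = 0.9762, p = 0.000033, reject H0 at alpha = 0.1.


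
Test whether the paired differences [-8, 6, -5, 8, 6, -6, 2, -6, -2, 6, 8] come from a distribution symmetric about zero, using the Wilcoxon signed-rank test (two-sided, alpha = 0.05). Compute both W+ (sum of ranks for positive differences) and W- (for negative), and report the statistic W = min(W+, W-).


Step 1: Drop any zero differences (none here) and take |d_i|.
|d| = [8, 6, 5, 8, 6, 6, 2, 6, 2, 6, 8]
Step 2: Midrank |d_i| (ties get averaged ranks).
ranks: |8|->10, |6|->6, |5|->3, |8|->10, |6|->6, |6|->6, |2|->1.5, |6|->6, |2|->1.5, |6|->6, |8|->10
Step 3: Attach original signs; sum ranks with positive sign and with negative sign.
W+ = 6 + 10 + 6 + 1.5 + 6 + 10 = 39.5
W- = 10 + 3 + 6 + 6 + 1.5 = 26.5
(Check: W+ + W- = 66 should equal n(n+1)/2 = 66.)
Step 4: Test statistic W = min(W+, W-) = 26.5.
Step 5: Ties in |d|, so use the tie-corrected normal approximation.
        E[W] = n(n+1)/4 = 11*12/4 = 33.
        Tie groups: |d|=2 (t=2), |d|=6 (t=5), |d|=8 (t=3); sum(t^3 - t) = 150.
        Var[W] = n(n+1)(2n+1)/24 - sum(t^3-t)/48 = 3036/24 - 150/48 = 123.375.
        z = (W - E[W]) / sqrt(Var[W]) = (26.5 - 33) / 11.1074 = -0.5852.
        Two-sided p = 2*Phi(z) = 0.558417.
Step 6: alpha = 0.05. fail to reject H0.

W+ = 39.5, W- = 26.5, W = min = 26.5, p = 0.558417, fail to reject H0.


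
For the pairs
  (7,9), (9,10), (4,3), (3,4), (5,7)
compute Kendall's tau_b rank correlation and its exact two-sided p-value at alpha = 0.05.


Step 1: Enumerate the 10 unordered pairs (i,j) with i<j and classify each by sign(x_j-x_i) * sign(y_j-y_i).
  (1,2):dx=+2,dy=+1->C; (1,3):dx=-3,dy=-6->C; (1,4):dx=-4,dy=-5->C; (1,5):dx=-2,dy=-2->C
  (2,3):dx=-5,dy=-7->C; (2,4):dx=-6,dy=-6->C; (2,5):dx=-4,dy=-3->C; (3,4):dx=-1,dy=+1->D
  (3,5):dx=+1,dy=+4->C; (4,5):dx=+2,dy=+3->C
Step 2: C = 9, D = 1, total pairs = 10.
Step 3: tau = (C - D)/(n(n-1)/2) = (9 - 1)/10 = 0.800000.
Step 4: Exact two-sided p-value (enumerate n! = 120 permutations of y under H0): p = 0.083333.
Step 5: alpha = 0.05. fail to reject H0.

tau_b = 0.8000 (C=9, D=1), p = 0.083333, fail to reject H0.


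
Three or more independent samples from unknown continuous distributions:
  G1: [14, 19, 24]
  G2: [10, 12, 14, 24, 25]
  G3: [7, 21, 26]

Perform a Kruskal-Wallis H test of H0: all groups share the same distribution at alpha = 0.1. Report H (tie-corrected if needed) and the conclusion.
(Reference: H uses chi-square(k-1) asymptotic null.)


Step 1: Combine all N = 11 observations and assign midranks.
sorted (value, group, rank): (7,G3,1), (10,G2,2), (12,G2,3), (14,G1,4.5), (14,G2,4.5), (19,G1,6), (21,G3,7), (24,G1,8.5), (24,G2,8.5), (25,G2,10), (26,G3,11)
Step 2: Sum ranks within each group.
R_1 = 19 (n_1 = 3)
R_2 = 28 (n_2 = 5)
R_3 = 19 (n_3 = 3)
Step 3: H = 12/(N(N+1)) * sum(R_i^2/n_i) - 3(N+1)
     = 12/(11*12) * (19^2/3 + 28^2/5 + 19^2/3) - 3*12
     = 0.090909 * 397.467 - 36
     = 0.133333.
Step 4: Ties present; correction factor C = 1 - 12/(11^3 - 11) = 0.990909. Corrected H = 0.133333 / 0.990909 = 0.134557.
Step 5: Under H0, H ~ chi^2(2); p-value = 0.934935.
Step 6: alpha = 0.1. fail to reject H0.

H = 0.1346, df = 2, p = 0.934935, fail to reject H0.


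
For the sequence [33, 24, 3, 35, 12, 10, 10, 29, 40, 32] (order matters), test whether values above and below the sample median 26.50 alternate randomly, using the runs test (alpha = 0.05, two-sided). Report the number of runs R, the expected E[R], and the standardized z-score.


Step 1: Compute median = 26.50; label A = above, B = below.
Labels in order: ABBABBBAAA  (n_A = 5, n_B = 5)
Step 2: Count runs R = 5.
Step 3: Under H0 (random ordering), E[R] = 2*n_A*n_B/(n_A+n_B) + 1 = 2*5*5/10 + 1 = 6.0000.
        Var[R] = 2*n_A*n_B*(2*n_A*n_B - n_A - n_B) / ((n_A+n_B)^2 * (n_A+n_B-1)) = 2000/900 = 2.2222.
        SD[R] = 1.4907.
Step 4: Continuity-corrected z = (R + 0.5 - E[R]) / SD[R] = (5 + 0.5 - 6.0000) / 1.4907 = -0.3354.
Step 5: Two-sided p-value via normal approximation = 2*(1 - Phi(|z|)) = 0.737316.
Step 6: alpha = 0.05. fail to reject H0.

R = 5, z = -0.3354, p = 0.737316, fail to reject H0.


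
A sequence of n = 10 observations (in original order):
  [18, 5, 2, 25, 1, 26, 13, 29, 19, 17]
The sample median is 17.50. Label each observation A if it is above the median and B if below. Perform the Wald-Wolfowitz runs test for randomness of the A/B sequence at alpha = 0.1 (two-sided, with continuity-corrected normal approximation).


Step 1: Compute median = 17.50; label A = above, B = below.
Labels in order: ABBABABAAB  (n_A = 5, n_B = 5)
Step 2: Count runs R = 8.
Step 3: Under H0 (random ordering), E[R] = 2*n_A*n_B/(n_A+n_B) + 1 = 2*5*5/10 + 1 = 6.0000.
        Var[R] = 2*n_A*n_B*(2*n_A*n_B - n_A - n_B) / ((n_A+n_B)^2 * (n_A+n_B-1)) = 2000/900 = 2.2222.
        SD[R] = 1.4907.
Step 4: Continuity-corrected z = (R - 0.5 - E[R]) / SD[R] = (8 - 0.5 - 6.0000) / 1.4907 = 1.0062.
Step 5: Two-sided p-value via normal approximation = 2*(1 - Phi(|z|)) = 0.314305.
Step 6: alpha = 0.1. fail to reject H0.

R = 8, z = 1.0062, p = 0.314305, fail to reject H0.


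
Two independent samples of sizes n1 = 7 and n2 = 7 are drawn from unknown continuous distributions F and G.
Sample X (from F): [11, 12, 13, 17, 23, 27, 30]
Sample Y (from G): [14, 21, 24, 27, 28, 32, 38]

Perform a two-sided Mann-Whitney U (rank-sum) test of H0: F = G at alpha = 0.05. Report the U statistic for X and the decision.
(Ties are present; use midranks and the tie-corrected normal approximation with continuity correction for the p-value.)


Step 1: Combine and sort all 14 observations; assign midranks.
sorted (value, group): (11,X), (12,X), (13,X), (14,Y), (17,X), (21,Y), (23,X), (24,Y), (27,X), (27,Y), (28,Y), (30,X), (32,Y), (38,Y)
ranks: 11->1, 12->2, 13->3, 14->4, 17->5, 21->6, 23->7, 24->8, 27->9.5, 27->9.5, 28->11, 30->12, 32->13, 38->14
Step 2: Rank sum for X: R1 = 1 + 2 + 3 + 5 + 7 + 9.5 + 12 = 39.5.
Step 3: U_X = R1 - n1(n1+1)/2 = 39.5 - 7*8/2 = 39.5 - 28 = 11.5.
       U_Y = n1*n2 - U_X = 49 - 11.5 = 37.5.
Step 4: Ties are present, so use the tie-corrected normal approximation (with continuity correction) for the p-value.
Step 5: p-value = 0.109832; compare to alpha = 0.05. fail to reject H0.

U_X = 11.5, p = 0.109832, fail to reject H0 at alpha = 0.05.


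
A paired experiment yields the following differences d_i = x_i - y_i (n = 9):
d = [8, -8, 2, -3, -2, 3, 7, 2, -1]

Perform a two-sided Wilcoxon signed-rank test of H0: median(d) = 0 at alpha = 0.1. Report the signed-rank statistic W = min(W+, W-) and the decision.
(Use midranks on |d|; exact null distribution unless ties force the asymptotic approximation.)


Step 1: Drop any zero differences (none here) and take |d_i|.
|d| = [8, 8, 2, 3, 2, 3, 7, 2, 1]
Step 2: Midrank |d_i| (ties get averaged ranks).
ranks: |8|->8.5, |8|->8.5, |2|->3, |3|->5.5, |2|->3, |3|->5.5, |7|->7, |2|->3, |1|->1
Step 3: Attach original signs; sum ranks with positive sign and with negative sign.
W+ = 8.5 + 3 + 5.5 + 7 + 3 = 27
W- = 8.5 + 5.5 + 3 + 1 = 18
(Check: W+ + W- = 45 should equal n(n+1)/2 = 45.)
Step 4: Test statistic W = min(W+, W-) = 18.
Step 5: Ties in |d|, so use the tie-corrected normal approximation.
        E[W] = n(n+1)/4 = 9*10/4 = 22.5.
        Tie groups: |d|=2 (t=3), |d|=3 (t=2), |d|=8 (t=2); sum(t^3 - t) = 36.
        Var[W] = n(n+1)(2n+1)/24 - sum(t^3-t)/48 = 1710/24 - 36/48 = 70.5.
        z = (W - E[W]) / sqrt(Var[W]) = (18 - 22.5) / 8.3964 = -0.5359.
        Two-sided p = 2*Phi(z) = 0.591998.
Step 6: alpha = 0.1. fail to reject H0.

W+ = 27, W- = 18, W = min = 18, p = 0.591998, fail to reject H0.


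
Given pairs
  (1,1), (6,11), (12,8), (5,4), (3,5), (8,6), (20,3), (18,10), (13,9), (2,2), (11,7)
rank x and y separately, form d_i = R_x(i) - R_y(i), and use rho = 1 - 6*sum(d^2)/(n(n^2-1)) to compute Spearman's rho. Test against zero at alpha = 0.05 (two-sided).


Step 1: Rank x and y separately (midranks; no ties here).
rank(x): 1->1, 6->5, 12->8, 5->4, 3->3, 8->6, 20->11, 18->10, 13->9, 2->2, 11->7
rank(y): 1->1, 11->11, 8->8, 4->4, 5->5, 6->6, 3->3, 10->10, 9->9, 2->2, 7->7
Step 2: d_i = R_x(i) - R_y(i); compute d_i^2.
  (1-1)^2=0, (5-11)^2=36, (8-8)^2=0, (4-4)^2=0, (3-5)^2=4, (6-6)^2=0, (11-3)^2=64, (10-10)^2=0, (9-9)^2=0, (2-2)^2=0, (7-7)^2=0
sum(d^2) = 104.
Step 3: rho = 1 - 6*104 / (11*(11^2 - 1)) = 1 - 624/1320 = 0.527273.
Step 4: Under H0, t = rho * sqrt((n-2)/(1-rho^2)) = 1.8616 ~ t(9).
Step 5: Two-sided p-value from the t-distribution with 9 df = 0.095565.
Step 6: alpha = 0.05. fail to reject H0.

rho = 0.5273, p = 0.095565, fail to reject H0 at alpha = 0.05.


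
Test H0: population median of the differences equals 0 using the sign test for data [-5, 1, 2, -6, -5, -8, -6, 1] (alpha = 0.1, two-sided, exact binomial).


Step 1: Discard zero differences. Original n = 8; n_eff = number of nonzero differences = 8.
Nonzero differences (with sign): -5, +1, +2, -6, -5, -8, -6, +1
Step 2: Count signs: positive = 3, negative = 5.
Step 3: Under H0: P(positive) = 0.5, so the number of positives S ~ Bin(8, 0.5).
Step 4: Two-sided exact p-value = sum of Bin(8,0.5) probabilities at or below the observed probability = 0.726562.
Step 5: alpha = 0.1. fail to reject H0.

n_eff = 8, pos = 3, neg = 5, p = 0.726562, fail to reject H0.


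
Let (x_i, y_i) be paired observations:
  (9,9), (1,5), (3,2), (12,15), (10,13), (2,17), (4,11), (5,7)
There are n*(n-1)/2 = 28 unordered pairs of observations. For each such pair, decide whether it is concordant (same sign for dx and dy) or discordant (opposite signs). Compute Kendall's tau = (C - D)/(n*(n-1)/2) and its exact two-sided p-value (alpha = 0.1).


Step 1: Enumerate the 28 unordered pairs (i,j) with i<j and classify each by sign(x_j-x_i) * sign(y_j-y_i).
  (1,2):dx=-8,dy=-4->C; (1,3):dx=-6,dy=-7->C; (1,4):dx=+3,dy=+6->C; (1,5):dx=+1,dy=+4->C
  (1,6):dx=-7,dy=+8->D; (1,7):dx=-5,dy=+2->D; (1,8):dx=-4,dy=-2->C; (2,3):dx=+2,dy=-3->D
  (2,4):dx=+11,dy=+10->C; (2,5):dx=+9,dy=+8->C; (2,6):dx=+1,dy=+12->C; (2,7):dx=+3,dy=+6->C
  (2,8):dx=+4,dy=+2->C; (3,4):dx=+9,dy=+13->C; (3,5):dx=+7,dy=+11->C; (3,6):dx=-1,dy=+15->D
  (3,7):dx=+1,dy=+9->C; (3,8):dx=+2,dy=+5->C; (4,5):dx=-2,dy=-2->C; (4,6):dx=-10,dy=+2->D
  (4,7):dx=-8,dy=-4->C; (4,8):dx=-7,dy=-8->C; (5,6):dx=-8,dy=+4->D; (5,7):dx=-6,dy=-2->C
  (5,8):dx=-5,dy=-6->C; (6,7):dx=+2,dy=-6->D; (6,8):dx=+3,dy=-10->D; (7,8):dx=+1,dy=-4->D
Step 2: C = 19, D = 9, total pairs = 28.
Step 3: tau = (C - D)/(n(n-1)/2) = (19 - 9)/28 = 0.357143.
Step 4: Exact two-sided p-value (enumerate n! = 40320 permutations of y under H0): p = 0.275099.
Step 5: alpha = 0.1. fail to reject H0.

tau_b = 0.3571 (C=19, D=9), p = 0.275099, fail to reject H0.


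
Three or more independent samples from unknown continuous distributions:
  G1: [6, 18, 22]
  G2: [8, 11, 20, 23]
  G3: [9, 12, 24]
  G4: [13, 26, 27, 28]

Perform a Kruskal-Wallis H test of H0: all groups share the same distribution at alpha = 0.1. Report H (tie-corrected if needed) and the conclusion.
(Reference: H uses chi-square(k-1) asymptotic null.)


Step 1: Combine all N = 14 observations and assign midranks.
sorted (value, group, rank): (6,G1,1), (8,G2,2), (9,G3,3), (11,G2,4), (12,G3,5), (13,G4,6), (18,G1,7), (20,G2,8), (22,G1,9), (23,G2,10), (24,G3,11), (26,G4,12), (27,G4,13), (28,G4,14)
Step 2: Sum ranks within each group.
R_1 = 17 (n_1 = 3)
R_2 = 24 (n_2 = 4)
R_3 = 19 (n_3 = 3)
R_4 = 45 (n_4 = 4)
Step 3: H = 12/(N(N+1)) * sum(R_i^2/n_i) - 3(N+1)
     = 12/(14*15) * (17^2/3 + 24^2/4 + 19^2/3 + 45^2/4) - 3*15
     = 0.057143 * 866.917 - 45
     = 4.538095.
Step 4: No ties, so H is used without correction.
Step 5: Under H0, H ~ chi^2(3); p-value = 0.208917.
Step 6: alpha = 0.1. fail to reject H0.

H = 4.5381, df = 3, p = 0.208917, fail to reject H0.


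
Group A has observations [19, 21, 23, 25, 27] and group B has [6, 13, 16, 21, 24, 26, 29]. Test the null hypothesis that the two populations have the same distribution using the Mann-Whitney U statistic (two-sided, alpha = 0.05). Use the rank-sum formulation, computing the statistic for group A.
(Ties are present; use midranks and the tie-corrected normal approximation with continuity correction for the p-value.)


Step 1: Combine and sort all 12 observations; assign midranks.
sorted (value, group): (6,Y), (13,Y), (16,Y), (19,X), (21,X), (21,Y), (23,X), (24,Y), (25,X), (26,Y), (27,X), (29,Y)
ranks: 6->1, 13->2, 16->3, 19->4, 21->5.5, 21->5.5, 23->7, 24->8, 25->9, 26->10, 27->11, 29->12
Step 2: Rank sum for X: R1 = 4 + 5.5 + 7 + 9 + 11 = 36.5.
Step 3: U_X = R1 - n1(n1+1)/2 = 36.5 - 5*6/2 = 36.5 - 15 = 21.5.
       U_Y = n1*n2 - U_X = 35 - 21.5 = 13.5.
Step 4: Ties are present, so use the tie-corrected normal approximation (with continuity correction) for the p-value.
Step 5: p-value = 0.569088; compare to alpha = 0.05. fail to reject H0.

U_X = 21.5, p = 0.569088, fail to reject H0 at alpha = 0.05.


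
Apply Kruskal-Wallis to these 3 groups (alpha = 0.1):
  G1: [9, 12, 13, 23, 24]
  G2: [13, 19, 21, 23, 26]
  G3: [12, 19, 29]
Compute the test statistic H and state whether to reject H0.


Step 1: Combine all N = 13 observations and assign midranks.
sorted (value, group, rank): (9,G1,1), (12,G1,2.5), (12,G3,2.5), (13,G1,4.5), (13,G2,4.5), (19,G2,6.5), (19,G3,6.5), (21,G2,8), (23,G1,9.5), (23,G2,9.5), (24,G1,11), (26,G2,12), (29,G3,13)
Step 2: Sum ranks within each group.
R_1 = 28.5 (n_1 = 5)
R_2 = 40.5 (n_2 = 5)
R_3 = 22 (n_3 = 3)
Step 3: H = 12/(N(N+1)) * sum(R_i^2/n_i) - 3(N+1)
     = 12/(13*14) * (28.5^2/5 + 40.5^2/5 + 22^2/3) - 3*14
     = 0.065934 * 651.833 - 42
     = 0.978022.
Step 4: Ties present; correction factor C = 1 - 24/(13^3 - 13) = 0.989011. Corrected H = 0.978022 / 0.989011 = 0.988889.
Step 5: Under H0, H ~ chi^2(2); p-value = 0.609910.
Step 6: alpha = 0.1. fail to reject H0.

H = 0.9889, df = 2, p = 0.609910, fail to reject H0.


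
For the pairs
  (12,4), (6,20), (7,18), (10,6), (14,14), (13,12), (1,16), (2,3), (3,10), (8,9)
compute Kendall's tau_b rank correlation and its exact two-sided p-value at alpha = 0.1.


Step 1: Enumerate the 45 unordered pairs (i,j) with i<j and classify each by sign(x_j-x_i) * sign(y_j-y_i).
  (1,2):dx=-6,dy=+16->D; (1,3):dx=-5,dy=+14->D; (1,4):dx=-2,dy=+2->D; (1,5):dx=+2,dy=+10->C
  (1,6):dx=+1,dy=+8->C; (1,7):dx=-11,dy=+12->D; (1,8):dx=-10,dy=-1->C; (1,9):dx=-9,dy=+6->D
  (1,10):dx=-4,dy=+5->D; (2,3):dx=+1,dy=-2->D; (2,4):dx=+4,dy=-14->D; (2,5):dx=+8,dy=-6->D
  (2,6):dx=+7,dy=-8->D; (2,7):dx=-5,dy=-4->C; (2,8):dx=-4,dy=-17->C; (2,9):dx=-3,dy=-10->C
  (2,10):dx=+2,dy=-11->D; (3,4):dx=+3,dy=-12->D; (3,5):dx=+7,dy=-4->D; (3,6):dx=+6,dy=-6->D
  (3,7):dx=-6,dy=-2->C; (3,8):dx=-5,dy=-15->C; (3,9):dx=-4,dy=-8->C; (3,10):dx=+1,dy=-9->D
  (4,5):dx=+4,dy=+8->C; (4,6):dx=+3,dy=+6->C; (4,7):dx=-9,dy=+10->D; (4,8):dx=-8,dy=-3->C
  (4,9):dx=-7,dy=+4->D; (4,10):dx=-2,dy=+3->D; (5,6):dx=-1,dy=-2->C; (5,7):dx=-13,dy=+2->D
  (5,8):dx=-12,dy=-11->C; (5,9):dx=-11,dy=-4->C; (5,10):dx=-6,dy=-5->C; (6,7):dx=-12,dy=+4->D
  (6,8):dx=-11,dy=-9->C; (6,9):dx=-10,dy=-2->C; (6,10):dx=-5,dy=-3->C; (7,8):dx=+1,dy=-13->D
  (7,9):dx=+2,dy=-6->D; (7,10):dx=+7,dy=-7->D; (8,9):dx=+1,dy=+7->C; (8,10):dx=+6,dy=+6->C
  (9,10):dx=+5,dy=-1->D
Step 2: C = 21, D = 24, total pairs = 45.
Step 3: tau = (C - D)/(n(n-1)/2) = (21 - 24)/45 = -0.066667.
Step 4: Exact two-sided p-value (enumerate n! = 3628800 permutations of y under H0): p = 0.861801.
Step 5: alpha = 0.1. fail to reject H0.

tau_b = -0.0667 (C=21, D=24), p = 0.861801, fail to reject H0.


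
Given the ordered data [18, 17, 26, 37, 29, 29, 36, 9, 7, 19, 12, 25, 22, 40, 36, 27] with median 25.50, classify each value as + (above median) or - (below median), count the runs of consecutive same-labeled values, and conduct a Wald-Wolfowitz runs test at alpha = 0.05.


Step 1: Compute median = 25.50; label A = above, B = below.
Labels in order: BBAAAAABBBBBBAAA  (n_A = 8, n_B = 8)
Step 2: Count runs R = 4.
Step 3: Under H0 (random ordering), E[R] = 2*n_A*n_B/(n_A+n_B) + 1 = 2*8*8/16 + 1 = 9.0000.
        Var[R] = 2*n_A*n_B*(2*n_A*n_B - n_A - n_B) / ((n_A+n_B)^2 * (n_A+n_B-1)) = 14336/3840 = 3.7333.
        SD[R] = 1.9322.
Step 4: Continuity-corrected z = (R + 0.5 - E[R]) / SD[R] = (4 + 0.5 - 9.0000) / 1.9322 = -2.3290.
Step 5: Two-sided p-value via normal approximation = 2*(1 - Phi(|z|)) = 0.019861.
Step 6: alpha = 0.05. reject H0.

R = 4, z = -2.3290, p = 0.019861, reject H0.


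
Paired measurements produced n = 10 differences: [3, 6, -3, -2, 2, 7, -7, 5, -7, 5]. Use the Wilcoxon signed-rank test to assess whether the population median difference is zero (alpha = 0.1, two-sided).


Step 1: Drop any zero differences (none here) and take |d_i|.
|d| = [3, 6, 3, 2, 2, 7, 7, 5, 7, 5]
Step 2: Midrank |d_i| (ties get averaged ranks).
ranks: |3|->3.5, |6|->7, |3|->3.5, |2|->1.5, |2|->1.5, |7|->9, |7|->9, |5|->5.5, |7|->9, |5|->5.5
Step 3: Attach original signs; sum ranks with positive sign and with negative sign.
W+ = 3.5 + 7 + 1.5 + 9 + 5.5 + 5.5 = 32
W- = 3.5 + 1.5 + 9 + 9 = 23
(Check: W+ + W- = 55 should equal n(n+1)/2 = 55.)
Step 4: Test statistic W = min(W+, W-) = 23.
Step 5: Ties in |d|, so use the tie-corrected normal approximation.
        E[W] = n(n+1)/4 = 10*11/4 = 27.5.
        Tie groups: |d|=2 (t=2), |d|=3 (t=2), |d|=5 (t=2), |d|=7 (t=3); sum(t^3 - t) = 42.
        Var[W] = n(n+1)(2n+1)/24 - sum(t^3-t)/48 = 2310/24 - 42/48 = 95.375.
        z = (W - E[W]) / sqrt(Var[W]) = (23 - 27.5) / 9.7660 = -0.4608.
        Two-sided p = 2*Phi(z) = 0.644955.
Step 6: alpha = 0.1. fail to reject H0.

W+ = 32, W- = 23, W = min = 23, p = 0.644955, fail to reject H0.


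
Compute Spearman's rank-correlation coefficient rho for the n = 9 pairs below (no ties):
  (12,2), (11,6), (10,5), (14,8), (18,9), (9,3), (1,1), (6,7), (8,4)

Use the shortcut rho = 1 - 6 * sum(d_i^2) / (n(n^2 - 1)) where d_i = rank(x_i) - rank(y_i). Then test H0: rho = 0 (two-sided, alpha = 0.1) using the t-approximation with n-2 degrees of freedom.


Step 1: Rank x and y separately (midranks; no ties here).
rank(x): 12->7, 11->6, 10->5, 14->8, 18->9, 9->4, 1->1, 6->2, 8->3
rank(y): 2->2, 6->6, 5->5, 8->8, 9->9, 3->3, 1->1, 7->7, 4->4
Step 2: d_i = R_x(i) - R_y(i); compute d_i^2.
  (7-2)^2=25, (6-6)^2=0, (5-5)^2=0, (8-8)^2=0, (9-9)^2=0, (4-3)^2=1, (1-1)^2=0, (2-7)^2=25, (3-4)^2=1
sum(d^2) = 52.
Step 3: rho = 1 - 6*52 / (9*(9^2 - 1)) = 1 - 312/720 = 0.566667.
Step 4: Under H0, t = rho * sqrt((n-2)/(1-rho^2)) = 1.8196 ~ t(7).
Step 5: Two-sided p-value from the t-distribution with 7 df = 0.111633.
Step 6: alpha = 0.1. fail to reject H0.

rho = 0.5667, p = 0.111633, fail to reject H0 at alpha = 0.1.


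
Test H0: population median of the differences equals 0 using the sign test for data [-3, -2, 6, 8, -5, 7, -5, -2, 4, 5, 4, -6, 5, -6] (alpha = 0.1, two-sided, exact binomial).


Step 1: Discard zero differences. Original n = 14; n_eff = number of nonzero differences = 14.
Nonzero differences (with sign): -3, -2, +6, +8, -5, +7, -5, -2, +4, +5, +4, -6, +5, -6
Step 2: Count signs: positive = 7, negative = 7.
Step 3: Under H0: P(positive) = 0.5, so the number of positives S ~ Bin(14, 0.5).
Step 4: Two-sided exact p-value = sum of Bin(14,0.5) probabilities at or below the observed probability = 1.000000.
Step 5: alpha = 0.1. fail to reject H0.

n_eff = 14, pos = 7, neg = 7, p = 1.000000, fail to reject H0.


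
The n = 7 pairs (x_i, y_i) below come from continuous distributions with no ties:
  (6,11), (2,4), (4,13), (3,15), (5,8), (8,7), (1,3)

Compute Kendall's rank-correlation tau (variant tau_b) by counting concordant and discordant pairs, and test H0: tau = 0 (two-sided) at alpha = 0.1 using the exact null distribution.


Step 1: Enumerate the 21 unordered pairs (i,j) with i<j and classify each by sign(x_j-x_i) * sign(y_j-y_i).
  (1,2):dx=-4,dy=-7->C; (1,3):dx=-2,dy=+2->D; (1,4):dx=-3,dy=+4->D; (1,5):dx=-1,dy=-3->C
  (1,6):dx=+2,dy=-4->D; (1,7):dx=-5,dy=-8->C; (2,3):dx=+2,dy=+9->C; (2,4):dx=+1,dy=+11->C
  (2,5):dx=+3,dy=+4->C; (2,6):dx=+6,dy=+3->C; (2,7):dx=-1,dy=-1->C; (3,4):dx=-1,dy=+2->D
  (3,5):dx=+1,dy=-5->D; (3,6):dx=+4,dy=-6->D; (3,7):dx=-3,dy=-10->C; (4,5):dx=+2,dy=-7->D
  (4,6):dx=+5,dy=-8->D; (4,7):dx=-2,dy=-12->C; (5,6):dx=+3,dy=-1->D; (5,7):dx=-4,dy=-5->C
  (6,7):dx=-7,dy=-4->C
Step 2: C = 12, D = 9, total pairs = 21.
Step 3: tau = (C - D)/(n(n-1)/2) = (12 - 9)/21 = 0.142857.
Step 4: Exact two-sided p-value (enumerate n! = 5040 permutations of y under H0): p = 0.772619.
Step 5: alpha = 0.1. fail to reject H0.

tau_b = 0.1429 (C=12, D=9), p = 0.772619, fail to reject H0.


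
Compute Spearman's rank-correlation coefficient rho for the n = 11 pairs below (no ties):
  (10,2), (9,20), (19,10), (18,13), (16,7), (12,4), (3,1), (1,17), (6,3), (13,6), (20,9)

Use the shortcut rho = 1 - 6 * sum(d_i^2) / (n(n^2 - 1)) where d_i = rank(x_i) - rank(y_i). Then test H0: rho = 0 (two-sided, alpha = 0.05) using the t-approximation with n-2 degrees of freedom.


Step 1: Rank x and y separately (midranks; no ties here).
rank(x): 10->5, 9->4, 19->10, 18->9, 16->8, 12->6, 3->2, 1->1, 6->3, 13->7, 20->11
rank(y): 2->2, 20->11, 10->8, 13->9, 7->6, 4->4, 1->1, 17->10, 3->3, 6->5, 9->7
Step 2: d_i = R_x(i) - R_y(i); compute d_i^2.
  (5-2)^2=9, (4-11)^2=49, (10-8)^2=4, (9-9)^2=0, (8-6)^2=4, (6-4)^2=4, (2-1)^2=1, (1-10)^2=81, (3-3)^2=0, (7-5)^2=4, (11-7)^2=16
sum(d^2) = 172.
Step 3: rho = 1 - 6*172 / (11*(11^2 - 1)) = 1 - 1032/1320 = 0.218182.
Step 4: Under H0, t = rho * sqrt((n-2)/(1-rho^2)) = 0.6707 ~ t(9).
Step 5: Two-sided p-value from the t-distribution with 9 df = 0.519248.
Step 6: alpha = 0.05. fail to reject H0.

rho = 0.2182, p = 0.519248, fail to reject H0 at alpha = 0.05.


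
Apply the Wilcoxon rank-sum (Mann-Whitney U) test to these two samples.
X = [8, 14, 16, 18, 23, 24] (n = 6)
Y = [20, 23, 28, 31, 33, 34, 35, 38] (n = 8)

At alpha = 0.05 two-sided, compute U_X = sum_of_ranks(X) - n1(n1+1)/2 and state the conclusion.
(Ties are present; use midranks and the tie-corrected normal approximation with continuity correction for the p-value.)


Step 1: Combine and sort all 14 observations; assign midranks.
sorted (value, group): (8,X), (14,X), (16,X), (18,X), (20,Y), (23,X), (23,Y), (24,X), (28,Y), (31,Y), (33,Y), (34,Y), (35,Y), (38,Y)
ranks: 8->1, 14->2, 16->3, 18->4, 20->5, 23->6.5, 23->6.5, 24->8, 28->9, 31->10, 33->11, 34->12, 35->13, 38->14
Step 2: Rank sum for X: R1 = 1 + 2 + 3 + 4 + 6.5 + 8 = 24.5.
Step 3: U_X = R1 - n1(n1+1)/2 = 24.5 - 6*7/2 = 24.5 - 21 = 3.5.
       U_Y = n1*n2 - U_X = 48 - 3.5 = 44.5.
Step 4: Ties are present, so use the tie-corrected normal approximation (with continuity correction) for the p-value.
Step 5: p-value = 0.009743; compare to alpha = 0.05. reject H0.

U_X = 3.5, p = 0.009743, reject H0 at alpha = 0.05.


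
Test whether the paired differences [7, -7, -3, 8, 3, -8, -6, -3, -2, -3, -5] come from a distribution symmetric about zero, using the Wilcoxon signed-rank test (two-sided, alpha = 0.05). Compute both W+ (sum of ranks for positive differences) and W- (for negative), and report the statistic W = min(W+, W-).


Step 1: Drop any zero differences (none here) and take |d_i|.
|d| = [7, 7, 3, 8, 3, 8, 6, 3, 2, 3, 5]
Step 2: Midrank |d_i| (ties get averaged ranks).
ranks: |7|->8.5, |7|->8.5, |3|->3.5, |8|->10.5, |3|->3.5, |8|->10.5, |6|->7, |3|->3.5, |2|->1, |3|->3.5, |5|->6
Step 3: Attach original signs; sum ranks with positive sign and with negative sign.
W+ = 8.5 + 10.5 + 3.5 = 22.5
W- = 8.5 + 3.5 + 10.5 + 7 + 3.5 + 1 + 3.5 + 6 = 43.5
(Check: W+ + W- = 66 should equal n(n+1)/2 = 66.)
Step 4: Test statistic W = min(W+, W-) = 22.5.
Step 5: Ties in |d|, so use the tie-corrected normal approximation.
        E[W] = n(n+1)/4 = 11*12/4 = 33.
        Tie groups: |d|=3 (t=4), |d|=7 (t=2), |d|=8 (t=2); sum(t^3 - t) = 72.
        Var[W] = n(n+1)(2n+1)/24 - sum(t^3-t)/48 = 3036/24 - 72/48 = 125.
        z = (W - E[W]) / sqrt(Var[W]) = (22.5 - 33) / 11.1803 = -0.9391.
        Two-sided p = 2*Phi(z) = 0.347654.
Step 6: alpha = 0.05. fail to reject H0.

W+ = 22.5, W- = 43.5, W = min = 22.5, p = 0.347654, fail to reject H0.


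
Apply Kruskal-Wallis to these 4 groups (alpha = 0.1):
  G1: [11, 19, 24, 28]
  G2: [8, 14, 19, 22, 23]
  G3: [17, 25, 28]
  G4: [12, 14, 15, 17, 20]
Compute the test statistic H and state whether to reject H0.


Step 1: Combine all N = 17 observations and assign midranks.
sorted (value, group, rank): (8,G2,1), (11,G1,2), (12,G4,3), (14,G2,4.5), (14,G4,4.5), (15,G4,6), (17,G3,7.5), (17,G4,7.5), (19,G1,9.5), (19,G2,9.5), (20,G4,11), (22,G2,12), (23,G2,13), (24,G1,14), (25,G3,15), (28,G1,16.5), (28,G3,16.5)
Step 2: Sum ranks within each group.
R_1 = 42 (n_1 = 4)
R_2 = 40 (n_2 = 5)
R_3 = 39 (n_3 = 3)
R_4 = 32 (n_4 = 5)
Step 3: H = 12/(N(N+1)) * sum(R_i^2/n_i) - 3(N+1)
     = 12/(17*18) * (42^2/4 + 40^2/5 + 39^2/3 + 32^2/5) - 3*18
     = 0.039216 * 1472.8 - 54
     = 3.756863.
Step 4: Ties present; correction factor C = 1 - 24/(17^3 - 17) = 0.995098. Corrected H = 3.756863 / 0.995098 = 3.775369.
Step 5: Under H0, H ~ chi^2(3); p-value = 0.286764.
Step 6: alpha = 0.1. fail to reject H0.

H = 3.7754, df = 3, p = 0.286764, fail to reject H0.


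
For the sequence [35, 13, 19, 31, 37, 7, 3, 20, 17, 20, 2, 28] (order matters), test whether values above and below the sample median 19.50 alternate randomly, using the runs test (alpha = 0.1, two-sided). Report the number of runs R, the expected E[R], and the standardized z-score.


Step 1: Compute median = 19.50; label A = above, B = below.
Labels in order: ABBAABBABABA  (n_A = 6, n_B = 6)
Step 2: Count runs R = 9.
Step 3: Under H0 (random ordering), E[R] = 2*n_A*n_B/(n_A+n_B) + 1 = 2*6*6/12 + 1 = 7.0000.
        Var[R] = 2*n_A*n_B*(2*n_A*n_B - n_A - n_B) / ((n_A+n_B)^2 * (n_A+n_B-1)) = 4320/1584 = 2.7273.
        SD[R] = 1.6514.
Step 4: Continuity-corrected z = (R - 0.5 - E[R]) / SD[R] = (9 - 0.5 - 7.0000) / 1.6514 = 0.9083.
Step 5: Two-sided p-value via normal approximation = 2*(1 - Phi(|z|)) = 0.363722.
Step 6: alpha = 0.1. fail to reject H0.

R = 9, z = 0.9083, p = 0.363722, fail to reject H0.


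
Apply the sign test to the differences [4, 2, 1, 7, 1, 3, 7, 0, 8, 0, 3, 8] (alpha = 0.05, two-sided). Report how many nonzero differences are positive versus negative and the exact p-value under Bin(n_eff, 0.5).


Step 1: Discard zero differences. Original n = 12; n_eff = number of nonzero differences = 10.
Nonzero differences (with sign): +4, +2, +1, +7, +1, +3, +7, +8, +3, +8
Step 2: Count signs: positive = 10, negative = 0.
Step 3: Under H0: P(positive) = 0.5, so the number of positives S ~ Bin(10, 0.5).
Step 4: Two-sided exact p-value = sum of Bin(10,0.5) probabilities at or below the observed probability = 0.001953.
Step 5: alpha = 0.05. reject H0.

n_eff = 10, pos = 10, neg = 0, p = 0.001953, reject H0.


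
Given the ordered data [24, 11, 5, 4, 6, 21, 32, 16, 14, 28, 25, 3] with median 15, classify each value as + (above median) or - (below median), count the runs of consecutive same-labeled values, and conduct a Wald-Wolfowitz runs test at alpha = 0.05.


Step 1: Compute median = 15; label A = above, B = below.
Labels in order: ABBBBAAABAAB  (n_A = 6, n_B = 6)
Step 2: Count runs R = 6.
Step 3: Under H0 (random ordering), E[R] = 2*n_A*n_B/(n_A+n_B) + 1 = 2*6*6/12 + 1 = 7.0000.
        Var[R] = 2*n_A*n_B*(2*n_A*n_B - n_A - n_B) / ((n_A+n_B)^2 * (n_A+n_B-1)) = 4320/1584 = 2.7273.
        SD[R] = 1.6514.
Step 4: Continuity-corrected z = (R + 0.5 - E[R]) / SD[R] = (6 + 0.5 - 7.0000) / 1.6514 = -0.3028.
Step 5: Two-sided p-value via normal approximation = 2*(1 - Phi(|z|)) = 0.762069.
Step 6: alpha = 0.05. fail to reject H0.

R = 6, z = -0.3028, p = 0.762069, fail to reject H0.


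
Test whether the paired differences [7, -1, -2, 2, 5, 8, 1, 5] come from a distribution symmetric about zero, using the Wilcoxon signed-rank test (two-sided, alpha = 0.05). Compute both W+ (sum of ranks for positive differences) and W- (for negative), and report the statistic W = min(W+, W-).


Step 1: Drop any zero differences (none here) and take |d_i|.
|d| = [7, 1, 2, 2, 5, 8, 1, 5]
Step 2: Midrank |d_i| (ties get averaged ranks).
ranks: |7|->7, |1|->1.5, |2|->3.5, |2|->3.5, |5|->5.5, |8|->8, |1|->1.5, |5|->5.5
Step 3: Attach original signs; sum ranks with positive sign and with negative sign.
W+ = 7 + 3.5 + 5.5 + 8 + 1.5 + 5.5 = 31
W- = 1.5 + 3.5 = 5
(Check: W+ + W- = 36 should equal n(n+1)/2 = 36.)
Step 4: Test statistic W = min(W+, W-) = 5.
Step 5: Ties in |d|, so use the tie-corrected normal approximation.
        E[W] = n(n+1)/4 = 8*9/4 = 18.
        Tie groups: |d|=1 (t=2), |d|=2 (t=2), |d|=5 (t=2); sum(t^3 - t) = 18.
        Var[W] = n(n+1)(2n+1)/24 - sum(t^3-t)/48 = 1224/24 - 18/48 = 50.625.
        z = (W - E[W]) / sqrt(Var[W]) = (5 - 18) / 7.1151 = -1.8271.
        Two-sided p = 2*Phi(z) = 0.067686.
Step 6: alpha = 0.05. fail to reject H0.

W+ = 31, W- = 5, W = min = 5, p = 0.067686, fail to reject H0.


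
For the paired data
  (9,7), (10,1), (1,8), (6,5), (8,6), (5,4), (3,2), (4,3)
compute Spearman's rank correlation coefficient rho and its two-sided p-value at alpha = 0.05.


Step 1: Rank x and y separately (midranks; no ties here).
rank(x): 9->7, 10->8, 1->1, 6->5, 8->6, 5->4, 3->2, 4->3
rank(y): 7->7, 1->1, 8->8, 5->5, 6->6, 4->4, 2->2, 3->3
Step 2: d_i = R_x(i) - R_y(i); compute d_i^2.
  (7-7)^2=0, (8-1)^2=49, (1-8)^2=49, (5-5)^2=0, (6-6)^2=0, (4-4)^2=0, (2-2)^2=0, (3-3)^2=0
sum(d^2) = 98.
Step 3: rho = 1 - 6*98 / (8*(8^2 - 1)) = 1 - 588/504 = -0.166667.
Step 4: Under H0, t = rho * sqrt((n-2)/(1-rho^2)) = -0.4140 ~ t(6).
Step 5: Two-sided p-value from the t-distribution with 6 df = 0.693239.
Step 6: alpha = 0.05. fail to reject H0.

rho = -0.1667, p = 0.693239, fail to reject H0 at alpha = 0.05.


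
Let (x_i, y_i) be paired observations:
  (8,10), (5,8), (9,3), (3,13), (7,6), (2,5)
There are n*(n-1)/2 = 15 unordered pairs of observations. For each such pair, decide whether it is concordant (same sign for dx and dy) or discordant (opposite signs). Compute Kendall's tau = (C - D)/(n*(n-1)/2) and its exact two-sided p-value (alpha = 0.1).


Step 1: Enumerate the 15 unordered pairs (i,j) with i<j and classify each by sign(x_j-x_i) * sign(y_j-y_i).
  (1,2):dx=-3,dy=-2->C; (1,3):dx=+1,dy=-7->D; (1,4):dx=-5,dy=+3->D; (1,5):dx=-1,dy=-4->C
  (1,6):dx=-6,dy=-5->C; (2,3):dx=+4,dy=-5->D; (2,4):dx=-2,dy=+5->D; (2,5):dx=+2,dy=-2->D
  (2,6):dx=-3,dy=-3->C; (3,4):dx=-6,dy=+10->D; (3,5):dx=-2,dy=+3->D; (3,6):dx=-7,dy=+2->D
  (4,5):dx=+4,dy=-7->D; (4,6):dx=-1,dy=-8->C; (5,6):dx=-5,dy=-1->C
Step 2: C = 6, D = 9, total pairs = 15.
Step 3: tau = (C - D)/(n(n-1)/2) = (6 - 9)/15 = -0.200000.
Step 4: Exact two-sided p-value (enumerate n! = 720 permutations of y under H0): p = 0.719444.
Step 5: alpha = 0.1. fail to reject H0.

tau_b = -0.2000 (C=6, D=9), p = 0.719444, fail to reject H0.


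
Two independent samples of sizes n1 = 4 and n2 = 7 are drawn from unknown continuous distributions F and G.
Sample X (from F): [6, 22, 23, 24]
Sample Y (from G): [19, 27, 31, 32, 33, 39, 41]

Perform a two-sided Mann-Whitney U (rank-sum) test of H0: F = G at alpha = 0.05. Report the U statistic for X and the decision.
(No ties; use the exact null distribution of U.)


Step 1: Combine and sort all 11 observations; assign midranks.
sorted (value, group): (6,X), (19,Y), (22,X), (23,X), (24,X), (27,Y), (31,Y), (32,Y), (33,Y), (39,Y), (41,Y)
ranks: 6->1, 19->2, 22->3, 23->4, 24->5, 27->6, 31->7, 32->8, 33->9, 39->10, 41->11
Step 2: Rank sum for X: R1 = 1 + 3 + 4 + 5 = 13.
Step 3: U_X = R1 - n1(n1+1)/2 = 13 - 4*5/2 = 13 - 10 = 3.
       U_Y = n1*n2 - U_X = 28 - 3 = 25.
Step 4: No ties, so the exact null distribution of U (based on enumerating the C(11,4) = 330 equally likely rank assignments) gives the two-sided p-value.
Step 5: p-value = 0.042424; compare to alpha = 0.05. reject H0.

U_X = 3, p = 0.042424, reject H0 at alpha = 0.05.


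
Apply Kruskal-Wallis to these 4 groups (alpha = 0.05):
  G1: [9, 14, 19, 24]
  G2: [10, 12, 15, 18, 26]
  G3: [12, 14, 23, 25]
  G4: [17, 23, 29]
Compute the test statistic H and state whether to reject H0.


Step 1: Combine all N = 16 observations and assign midranks.
sorted (value, group, rank): (9,G1,1), (10,G2,2), (12,G2,3.5), (12,G3,3.5), (14,G1,5.5), (14,G3,5.5), (15,G2,7), (17,G4,8), (18,G2,9), (19,G1,10), (23,G3,11.5), (23,G4,11.5), (24,G1,13), (25,G3,14), (26,G2,15), (29,G4,16)
Step 2: Sum ranks within each group.
R_1 = 29.5 (n_1 = 4)
R_2 = 36.5 (n_2 = 5)
R_3 = 34.5 (n_3 = 4)
R_4 = 35.5 (n_4 = 3)
Step 3: H = 12/(N(N+1)) * sum(R_i^2/n_i) - 3(N+1)
     = 12/(16*17) * (29.5^2/4 + 36.5^2/5 + 34.5^2/4 + 35.5^2/3) - 3*17
     = 0.044118 * 1201.66 - 51
     = 2.014338.
Step 4: Ties present; correction factor C = 1 - 18/(16^3 - 16) = 0.995588. Corrected H = 2.014338 / 0.995588 = 2.023264.
Step 5: Under H0, H ~ chi^2(3); p-value = 0.567592.
Step 6: alpha = 0.05. fail to reject H0.

H = 2.0233, df = 3, p = 0.567592, fail to reject H0.


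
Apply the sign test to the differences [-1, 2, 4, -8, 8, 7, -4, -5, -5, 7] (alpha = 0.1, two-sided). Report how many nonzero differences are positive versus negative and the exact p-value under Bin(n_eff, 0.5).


Step 1: Discard zero differences. Original n = 10; n_eff = number of nonzero differences = 10.
Nonzero differences (with sign): -1, +2, +4, -8, +8, +7, -4, -5, -5, +7
Step 2: Count signs: positive = 5, negative = 5.
Step 3: Under H0: P(positive) = 0.5, so the number of positives S ~ Bin(10, 0.5).
Step 4: Two-sided exact p-value = sum of Bin(10,0.5) probabilities at or below the observed probability = 1.000000.
Step 5: alpha = 0.1. fail to reject H0.

n_eff = 10, pos = 5, neg = 5, p = 1.000000, fail to reject H0.


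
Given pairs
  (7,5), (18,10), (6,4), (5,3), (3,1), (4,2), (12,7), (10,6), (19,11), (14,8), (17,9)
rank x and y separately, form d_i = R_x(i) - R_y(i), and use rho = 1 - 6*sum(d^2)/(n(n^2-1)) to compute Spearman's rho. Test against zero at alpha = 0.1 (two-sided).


Step 1: Rank x and y separately (midranks; no ties here).
rank(x): 7->5, 18->10, 6->4, 5->3, 3->1, 4->2, 12->7, 10->6, 19->11, 14->8, 17->9
rank(y): 5->5, 10->10, 4->4, 3->3, 1->1, 2->2, 7->7, 6->6, 11->11, 8->8, 9->9
Step 2: d_i = R_x(i) - R_y(i); compute d_i^2.
  (5-5)^2=0, (10-10)^2=0, (4-4)^2=0, (3-3)^2=0, (1-1)^2=0, (2-2)^2=0, (7-7)^2=0, (6-6)^2=0, (11-11)^2=0, (8-8)^2=0, (9-9)^2=0
sum(d^2) = 0.
Step 3: rho = 1 - 6*0 / (11*(11^2 - 1)) = 1 - 0/1320 = 1.000000.
Step 5: Two-sided p-value from the t-distribution with 9 df = 0.000000.
Step 6: alpha = 0.1. reject H0.

rho = 1.0000, p = 0.000000, reject H0 at alpha = 0.1.


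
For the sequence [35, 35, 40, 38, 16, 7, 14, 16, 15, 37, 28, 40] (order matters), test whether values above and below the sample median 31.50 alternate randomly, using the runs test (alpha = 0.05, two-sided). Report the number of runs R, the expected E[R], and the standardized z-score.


Step 1: Compute median = 31.50; label A = above, B = below.
Labels in order: AAAABBBBBABA  (n_A = 6, n_B = 6)
Step 2: Count runs R = 5.
Step 3: Under H0 (random ordering), E[R] = 2*n_A*n_B/(n_A+n_B) + 1 = 2*6*6/12 + 1 = 7.0000.
        Var[R] = 2*n_A*n_B*(2*n_A*n_B - n_A - n_B) / ((n_A+n_B)^2 * (n_A+n_B-1)) = 4320/1584 = 2.7273.
        SD[R] = 1.6514.
Step 4: Continuity-corrected z = (R + 0.5 - E[R]) / SD[R] = (5 + 0.5 - 7.0000) / 1.6514 = -0.9083.
Step 5: Two-sided p-value via normal approximation = 2*(1 - Phi(|z|)) = 0.363722.
Step 6: alpha = 0.05. fail to reject H0.

R = 5, z = -0.9083, p = 0.363722, fail to reject H0.


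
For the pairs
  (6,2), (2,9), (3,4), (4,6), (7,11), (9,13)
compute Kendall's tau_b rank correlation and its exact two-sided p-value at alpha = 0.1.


Step 1: Enumerate the 15 unordered pairs (i,j) with i<j and classify each by sign(x_j-x_i) * sign(y_j-y_i).
  (1,2):dx=-4,dy=+7->D; (1,3):dx=-3,dy=+2->D; (1,4):dx=-2,dy=+4->D; (1,5):dx=+1,dy=+9->C
  (1,6):dx=+3,dy=+11->C; (2,3):dx=+1,dy=-5->D; (2,4):dx=+2,dy=-3->D; (2,5):dx=+5,dy=+2->C
  (2,6):dx=+7,dy=+4->C; (3,4):dx=+1,dy=+2->C; (3,5):dx=+4,dy=+7->C; (3,6):dx=+6,dy=+9->C
  (4,5):dx=+3,dy=+5->C; (4,6):dx=+5,dy=+7->C; (5,6):dx=+2,dy=+2->C
Step 2: C = 10, D = 5, total pairs = 15.
Step 3: tau = (C - D)/(n(n-1)/2) = (10 - 5)/15 = 0.333333.
Step 4: Exact two-sided p-value (enumerate n! = 720 permutations of y under H0): p = 0.469444.
Step 5: alpha = 0.1. fail to reject H0.

tau_b = 0.3333 (C=10, D=5), p = 0.469444, fail to reject H0.


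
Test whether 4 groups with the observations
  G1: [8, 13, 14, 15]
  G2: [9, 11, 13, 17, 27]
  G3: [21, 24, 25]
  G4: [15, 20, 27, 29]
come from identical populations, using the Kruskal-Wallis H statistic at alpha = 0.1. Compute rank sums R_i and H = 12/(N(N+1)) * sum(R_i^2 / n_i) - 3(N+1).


Step 1: Combine all N = 16 observations and assign midranks.
sorted (value, group, rank): (8,G1,1), (9,G2,2), (11,G2,3), (13,G1,4.5), (13,G2,4.5), (14,G1,6), (15,G1,7.5), (15,G4,7.5), (17,G2,9), (20,G4,10), (21,G3,11), (24,G3,12), (25,G3,13), (27,G2,14.5), (27,G4,14.5), (29,G4,16)
Step 2: Sum ranks within each group.
R_1 = 19 (n_1 = 4)
R_2 = 33 (n_2 = 5)
R_3 = 36 (n_3 = 3)
R_4 = 48 (n_4 = 4)
Step 3: H = 12/(N(N+1)) * sum(R_i^2/n_i) - 3(N+1)
     = 12/(16*17) * (19^2/4 + 33^2/5 + 36^2/3 + 48^2/4) - 3*17
     = 0.044118 * 1316.05 - 51
     = 7.061029.
Step 4: Ties present; correction factor C = 1 - 18/(16^3 - 16) = 0.995588. Corrected H = 7.061029 / 0.995588 = 7.092319.
Step 5: Under H0, H ~ chi^2(3); p-value = 0.069013.
Step 6: alpha = 0.1. reject H0.

H = 7.0923, df = 3, p = 0.069013, reject H0.


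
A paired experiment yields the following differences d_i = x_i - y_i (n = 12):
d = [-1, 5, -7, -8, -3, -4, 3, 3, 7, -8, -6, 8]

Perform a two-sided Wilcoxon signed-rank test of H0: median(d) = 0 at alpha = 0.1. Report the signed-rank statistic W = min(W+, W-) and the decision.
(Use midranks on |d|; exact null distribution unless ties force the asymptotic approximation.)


Step 1: Drop any zero differences (none here) and take |d_i|.
|d| = [1, 5, 7, 8, 3, 4, 3, 3, 7, 8, 6, 8]
Step 2: Midrank |d_i| (ties get averaged ranks).
ranks: |1|->1, |5|->6, |7|->8.5, |8|->11, |3|->3, |4|->5, |3|->3, |3|->3, |7|->8.5, |8|->11, |6|->7, |8|->11
Step 3: Attach original signs; sum ranks with positive sign and with negative sign.
W+ = 6 + 3 + 3 + 8.5 + 11 = 31.5
W- = 1 + 8.5 + 11 + 3 + 5 + 11 + 7 = 46.5
(Check: W+ + W- = 78 should equal n(n+1)/2 = 78.)
Step 4: Test statistic W = min(W+, W-) = 31.5.
Step 5: Ties in |d|, so use the tie-corrected normal approximation.
        E[W] = n(n+1)/4 = 12*13/4 = 39.
        Tie groups: |d|=3 (t=3), |d|=7 (t=2), |d|=8 (t=3); sum(t^3 - t) = 54.
        Var[W] = n(n+1)(2n+1)/24 - sum(t^3-t)/48 = 3900/24 - 54/48 = 161.375.
        z = (W - E[W]) / sqrt(Var[W]) = (31.5 - 39) / 12.7033 = -0.5904.
        Two-sided p = 2*Phi(z) = 0.554925.
Step 6: alpha = 0.1. fail to reject H0.

W+ = 31.5, W- = 46.5, W = min = 31.5, p = 0.554925, fail to reject H0.


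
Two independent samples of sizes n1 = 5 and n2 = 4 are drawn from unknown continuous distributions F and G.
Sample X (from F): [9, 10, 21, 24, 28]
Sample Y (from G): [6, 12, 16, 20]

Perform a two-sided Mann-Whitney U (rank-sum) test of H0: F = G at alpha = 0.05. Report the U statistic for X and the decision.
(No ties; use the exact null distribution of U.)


Step 1: Combine and sort all 9 observations; assign midranks.
sorted (value, group): (6,Y), (9,X), (10,X), (12,Y), (16,Y), (20,Y), (21,X), (24,X), (28,X)
ranks: 6->1, 9->2, 10->3, 12->4, 16->5, 20->6, 21->7, 24->8, 28->9
Step 2: Rank sum for X: R1 = 2 + 3 + 7 + 8 + 9 = 29.
Step 3: U_X = R1 - n1(n1+1)/2 = 29 - 5*6/2 = 29 - 15 = 14.
       U_Y = n1*n2 - U_X = 20 - 14 = 6.
Step 4: No ties, so the exact null distribution of U (based on enumerating the C(9,5) = 126 equally likely rank assignments) gives the two-sided p-value.
Step 5: p-value = 0.412698; compare to alpha = 0.05. fail to reject H0.

U_X = 14, p = 0.412698, fail to reject H0 at alpha = 0.05.
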